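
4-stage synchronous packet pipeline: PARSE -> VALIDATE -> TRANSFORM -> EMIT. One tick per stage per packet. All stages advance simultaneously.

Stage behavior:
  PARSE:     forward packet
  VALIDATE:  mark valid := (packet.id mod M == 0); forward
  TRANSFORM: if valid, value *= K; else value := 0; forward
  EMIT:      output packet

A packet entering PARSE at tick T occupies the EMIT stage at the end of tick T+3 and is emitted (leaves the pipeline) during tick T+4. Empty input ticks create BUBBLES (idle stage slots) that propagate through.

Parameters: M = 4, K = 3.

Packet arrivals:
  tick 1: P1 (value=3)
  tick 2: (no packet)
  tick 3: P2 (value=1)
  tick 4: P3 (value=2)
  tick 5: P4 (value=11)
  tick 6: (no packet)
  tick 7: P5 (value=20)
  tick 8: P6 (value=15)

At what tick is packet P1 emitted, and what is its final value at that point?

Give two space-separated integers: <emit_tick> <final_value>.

Tick 1: [PARSE:P1(v=3,ok=F), VALIDATE:-, TRANSFORM:-, EMIT:-] out:-; in:P1
Tick 2: [PARSE:-, VALIDATE:P1(v=3,ok=F), TRANSFORM:-, EMIT:-] out:-; in:-
Tick 3: [PARSE:P2(v=1,ok=F), VALIDATE:-, TRANSFORM:P1(v=0,ok=F), EMIT:-] out:-; in:P2
Tick 4: [PARSE:P3(v=2,ok=F), VALIDATE:P2(v=1,ok=F), TRANSFORM:-, EMIT:P1(v=0,ok=F)] out:-; in:P3
Tick 5: [PARSE:P4(v=11,ok=F), VALIDATE:P3(v=2,ok=F), TRANSFORM:P2(v=0,ok=F), EMIT:-] out:P1(v=0); in:P4
Tick 6: [PARSE:-, VALIDATE:P4(v=11,ok=T), TRANSFORM:P3(v=0,ok=F), EMIT:P2(v=0,ok=F)] out:-; in:-
Tick 7: [PARSE:P5(v=20,ok=F), VALIDATE:-, TRANSFORM:P4(v=33,ok=T), EMIT:P3(v=0,ok=F)] out:P2(v=0); in:P5
Tick 8: [PARSE:P6(v=15,ok=F), VALIDATE:P5(v=20,ok=F), TRANSFORM:-, EMIT:P4(v=33,ok=T)] out:P3(v=0); in:P6
Tick 9: [PARSE:-, VALIDATE:P6(v=15,ok=F), TRANSFORM:P5(v=0,ok=F), EMIT:-] out:P4(v=33); in:-
Tick 10: [PARSE:-, VALIDATE:-, TRANSFORM:P6(v=0,ok=F), EMIT:P5(v=0,ok=F)] out:-; in:-
Tick 11: [PARSE:-, VALIDATE:-, TRANSFORM:-, EMIT:P6(v=0,ok=F)] out:P5(v=0); in:-
Tick 12: [PARSE:-, VALIDATE:-, TRANSFORM:-, EMIT:-] out:P6(v=0); in:-
P1: arrives tick 1, valid=False (id=1, id%4=1), emit tick 5, final value 0

Answer: 5 0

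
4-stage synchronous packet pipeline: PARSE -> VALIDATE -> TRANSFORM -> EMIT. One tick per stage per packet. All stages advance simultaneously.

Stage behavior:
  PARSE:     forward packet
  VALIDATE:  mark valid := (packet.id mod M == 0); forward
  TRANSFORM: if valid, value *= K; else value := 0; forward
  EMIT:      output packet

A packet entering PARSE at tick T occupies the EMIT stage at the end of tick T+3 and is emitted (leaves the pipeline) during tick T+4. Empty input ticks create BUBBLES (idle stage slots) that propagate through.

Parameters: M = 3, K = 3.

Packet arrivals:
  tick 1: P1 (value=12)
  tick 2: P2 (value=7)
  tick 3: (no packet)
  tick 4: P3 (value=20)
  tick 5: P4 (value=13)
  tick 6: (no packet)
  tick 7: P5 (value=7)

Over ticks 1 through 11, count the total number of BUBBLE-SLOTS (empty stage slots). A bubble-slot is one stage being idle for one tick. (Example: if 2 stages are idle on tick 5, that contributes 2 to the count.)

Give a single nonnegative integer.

Answer: 24

Derivation:
Tick 1: [PARSE:P1(v=12,ok=F), VALIDATE:-, TRANSFORM:-, EMIT:-] out:-; bubbles=3
Tick 2: [PARSE:P2(v=7,ok=F), VALIDATE:P1(v=12,ok=F), TRANSFORM:-, EMIT:-] out:-; bubbles=2
Tick 3: [PARSE:-, VALIDATE:P2(v=7,ok=F), TRANSFORM:P1(v=0,ok=F), EMIT:-] out:-; bubbles=2
Tick 4: [PARSE:P3(v=20,ok=F), VALIDATE:-, TRANSFORM:P2(v=0,ok=F), EMIT:P1(v=0,ok=F)] out:-; bubbles=1
Tick 5: [PARSE:P4(v=13,ok=F), VALIDATE:P3(v=20,ok=T), TRANSFORM:-, EMIT:P2(v=0,ok=F)] out:P1(v=0); bubbles=1
Tick 6: [PARSE:-, VALIDATE:P4(v=13,ok=F), TRANSFORM:P3(v=60,ok=T), EMIT:-] out:P2(v=0); bubbles=2
Tick 7: [PARSE:P5(v=7,ok=F), VALIDATE:-, TRANSFORM:P4(v=0,ok=F), EMIT:P3(v=60,ok=T)] out:-; bubbles=1
Tick 8: [PARSE:-, VALIDATE:P5(v=7,ok=F), TRANSFORM:-, EMIT:P4(v=0,ok=F)] out:P3(v=60); bubbles=2
Tick 9: [PARSE:-, VALIDATE:-, TRANSFORM:P5(v=0,ok=F), EMIT:-] out:P4(v=0); bubbles=3
Tick 10: [PARSE:-, VALIDATE:-, TRANSFORM:-, EMIT:P5(v=0,ok=F)] out:-; bubbles=3
Tick 11: [PARSE:-, VALIDATE:-, TRANSFORM:-, EMIT:-] out:P5(v=0); bubbles=4
Total bubble-slots: 24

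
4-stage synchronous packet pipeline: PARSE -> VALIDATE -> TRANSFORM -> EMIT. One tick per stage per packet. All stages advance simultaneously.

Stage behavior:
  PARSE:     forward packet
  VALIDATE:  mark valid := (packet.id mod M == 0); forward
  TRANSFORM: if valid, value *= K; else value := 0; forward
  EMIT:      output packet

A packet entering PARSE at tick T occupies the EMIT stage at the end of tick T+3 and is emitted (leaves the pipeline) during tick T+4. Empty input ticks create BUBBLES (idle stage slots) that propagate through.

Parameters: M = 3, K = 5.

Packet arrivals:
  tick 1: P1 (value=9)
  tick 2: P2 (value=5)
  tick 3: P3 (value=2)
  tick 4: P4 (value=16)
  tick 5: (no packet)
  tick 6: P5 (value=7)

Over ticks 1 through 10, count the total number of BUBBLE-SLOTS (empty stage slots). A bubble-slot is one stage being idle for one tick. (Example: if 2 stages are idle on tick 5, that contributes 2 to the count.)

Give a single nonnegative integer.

Tick 1: [PARSE:P1(v=9,ok=F), VALIDATE:-, TRANSFORM:-, EMIT:-] out:-; bubbles=3
Tick 2: [PARSE:P2(v=5,ok=F), VALIDATE:P1(v=9,ok=F), TRANSFORM:-, EMIT:-] out:-; bubbles=2
Tick 3: [PARSE:P3(v=2,ok=F), VALIDATE:P2(v=5,ok=F), TRANSFORM:P1(v=0,ok=F), EMIT:-] out:-; bubbles=1
Tick 4: [PARSE:P4(v=16,ok=F), VALIDATE:P3(v=2,ok=T), TRANSFORM:P2(v=0,ok=F), EMIT:P1(v=0,ok=F)] out:-; bubbles=0
Tick 5: [PARSE:-, VALIDATE:P4(v=16,ok=F), TRANSFORM:P3(v=10,ok=T), EMIT:P2(v=0,ok=F)] out:P1(v=0); bubbles=1
Tick 6: [PARSE:P5(v=7,ok=F), VALIDATE:-, TRANSFORM:P4(v=0,ok=F), EMIT:P3(v=10,ok=T)] out:P2(v=0); bubbles=1
Tick 7: [PARSE:-, VALIDATE:P5(v=7,ok=F), TRANSFORM:-, EMIT:P4(v=0,ok=F)] out:P3(v=10); bubbles=2
Tick 8: [PARSE:-, VALIDATE:-, TRANSFORM:P5(v=0,ok=F), EMIT:-] out:P4(v=0); bubbles=3
Tick 9: [PARSE:-, VALIDATE:-, TRANSFORM:-, EMIT:P5(v=0,ok=F)] out:-; bubbles=3
Tick 10: [PARSE:-, VALIDATE:-, TRANSFORM:-, EMIT:-] out:P5(v=0); bubbles=4
Total bubble-slots: 20

Answer: 20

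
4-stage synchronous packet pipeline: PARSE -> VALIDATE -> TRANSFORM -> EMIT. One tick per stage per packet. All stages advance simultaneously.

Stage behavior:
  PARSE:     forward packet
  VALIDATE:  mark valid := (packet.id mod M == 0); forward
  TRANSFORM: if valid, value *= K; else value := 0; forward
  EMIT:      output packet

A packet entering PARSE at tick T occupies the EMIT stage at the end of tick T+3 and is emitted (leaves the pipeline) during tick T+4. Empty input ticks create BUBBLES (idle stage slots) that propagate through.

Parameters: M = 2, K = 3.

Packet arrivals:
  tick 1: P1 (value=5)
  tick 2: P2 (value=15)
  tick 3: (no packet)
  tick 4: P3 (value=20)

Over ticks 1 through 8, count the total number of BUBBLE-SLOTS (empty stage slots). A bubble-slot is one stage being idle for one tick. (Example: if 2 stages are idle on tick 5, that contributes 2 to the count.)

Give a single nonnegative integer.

Tick 1: [PARSE:P1(v=5,ok=F), VALIDATE:-, TRANSFORM:-, EMIT:-] out:-; bubbles=3
Tick 2: [PARSE:P2(v=15,ok=F), VALIDATE:P1(v=5,ok=F), TRANSFORM:-, EMIT:-] out:-; bubbles=2
Tick 3: [PARSE:-, VALIDATE:P2(v=15,ok=T), TRANSFORM:P1(v=0,ok=F), EMIT:-] out:-; bubbles=2
Tick 4: [PARSE:P3(v=20,ok=F), VALIDATE:-, TRANSFORM:P2(v=45,ok=T), EMIT:P1(v=0,ok=F)] out:-; bubbles=1
Tick 5: [PARSE:-, VALIDATE:P3(v=20,ok=F), TRANSFORM:-, EMIT:P2(v=45,ok=T)] out:P1(v=0); bubbles=2
Tick 6: [PARSE:-, VALIDATE:-, TRANSFORM:P3(v=0,ok=F), EMIT:-] out:P2(v=45); bubbles=3
Tick 7: [PARSE:-, VALIDATE:-, TRANSFORM:-, EMIT:P3(v=0,ok=F)] out:-; bubbles=3
Tick 8: [PARSE:-, VALIDATE:-, TRANSFORM:-, EMIT:-] out:P3(v=0); bubbles=4
Total bubble-slots: 20

Answer: 20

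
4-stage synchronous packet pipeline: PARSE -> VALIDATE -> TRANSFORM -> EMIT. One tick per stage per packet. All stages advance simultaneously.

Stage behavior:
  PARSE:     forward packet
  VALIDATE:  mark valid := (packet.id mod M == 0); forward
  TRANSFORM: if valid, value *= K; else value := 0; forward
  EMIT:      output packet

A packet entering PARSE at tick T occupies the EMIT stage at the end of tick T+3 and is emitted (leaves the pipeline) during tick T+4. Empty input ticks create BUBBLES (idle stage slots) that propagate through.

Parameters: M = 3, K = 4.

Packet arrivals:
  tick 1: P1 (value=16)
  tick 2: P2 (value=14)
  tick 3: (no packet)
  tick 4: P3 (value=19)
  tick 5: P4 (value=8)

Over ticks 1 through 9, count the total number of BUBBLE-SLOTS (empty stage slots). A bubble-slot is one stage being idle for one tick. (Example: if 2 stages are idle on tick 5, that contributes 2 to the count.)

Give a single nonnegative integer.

Answer: 20

Derivation:
Tick 1: [PARSE:P1(v=16,ok=F), VALIDATE:-, TRANSFORM:-, EMIT:-] out:-; bubbles=3
Tick 2: [PARSE:P2(v=14,ok=F), VALIDATE:P1(v=16,ok=F), TRANSFORM:-, EMIT:-] out:-; bubbles=2
Tick 3: [PARSE:-, VALIDATE:P2(v=14,ok=F), TRANSFORM:P1(v=0,ok=F), EMIT:-] out:-; bubbles=2
Tick 4: [PARSE:P3(v=19,ok=F), VALIDATE:-, TRANSFORM:P2(v=0,ok=F), EMIT:P1(v=0,ok=F)] out:-; bubbles=1
Tick 5: [PARSE:P4(v=8,ok=F), VALIDATE:P3(v=19,ok=T), TRANSFORM:-, EMIT:P2(v=0,ok=F)] out:P1(v=0); bubbles=1
Tick 6: [PARSE:-, VALIDATE:P4(v=8,ok=F), TRANSFORM:P3(v=76,ok=T), EMIT:-] out:P2(v=0); bubbles=2
Tick 7: [PARSE:-, VALIDATE:-, TRANSFORM:P4(v=0,ok=F), EMIT:P3(v=76,ok=T)] out:-; bubbles=2
Tick 8: [PARSE:-, VALIDATE:-, TRANSFORM:-, EMIT:P4(v=0,ok=F)] out:P3(v=76); bubbles=3
Tick 9: [PARSE:-, VALIDATE:-, TRANSFORM:-, EMIT:-] out:P4(v=0); bubbles=4
Total bubble-slots: 20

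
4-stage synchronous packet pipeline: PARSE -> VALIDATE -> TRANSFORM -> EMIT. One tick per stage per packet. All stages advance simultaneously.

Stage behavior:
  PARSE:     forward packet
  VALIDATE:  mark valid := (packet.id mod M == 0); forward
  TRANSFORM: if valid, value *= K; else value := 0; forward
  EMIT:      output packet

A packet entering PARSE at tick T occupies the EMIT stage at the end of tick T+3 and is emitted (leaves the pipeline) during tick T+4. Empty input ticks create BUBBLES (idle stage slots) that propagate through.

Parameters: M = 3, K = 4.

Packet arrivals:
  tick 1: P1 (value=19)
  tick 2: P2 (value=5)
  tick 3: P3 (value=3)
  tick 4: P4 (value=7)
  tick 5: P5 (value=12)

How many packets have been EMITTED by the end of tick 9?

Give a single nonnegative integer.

Answer: 5

Derivation:
Tick 1: [PARSE:P1(v=19,ok=F), VALIDATE:-, TRANSFORM:-, EMIT:-] out:-; in:P1
Tick 2: [PARSE:P2(v=5,ok=F), VALIDATE:P1(v=19,ok=F), TRANSFORM:-, EMIT:-] out:-; in:P2
Tick 3: [PARSE:P3(v=3,ok=F), VALIDATE:P2(v=5,ok=F), TRANSFORM:P1(v=0,ok=F), EMIT:-] out:-; in:P3
Tick 4: [PARSE:P4(v=7,ok=F), VALIDATE:P3(v=3,ok=T), TRANSFORM:P2(v=0,ok=F), EMIT:P1(v=0,ok=F)] out:-; in:P4
Tick 5: [PARSE:P5(v=12,ok=F), VALIDATE:P4(v=7,ok=F), TRANSFORM:P3(v=12,ok=T), EMIT:P2(v=0,ok=F)] out:P1(v=0); in:P5
Tick 6: [PARSE:-, VALIDATE:P5(v=12,ok=F), TRANSFORM:P4(v=0,ok=F), EMIT:P3(v=12,ok=T)] out:P2(v=0); in:-
Tick 7: [PARSE:-, VALIDATE:-, TRANSFORM:P5(v=0,ok=F), EMIT:P4(v=0,ok=F)] out:P3(v=12); in:-
Tick 8: [PARSE:-, VALIDATE:-, TRANSFORM:-, EMIT:P5(v=0,ok=F)] out:P4(v=0); in:-
Tick 9: [PARSE:-, VALIDATE:-, TRANSFORM:-, EMIT:-] out:P5(v=0); in:-
Emitted by tick 9: ['P1', 'P2', 'P3', 'P4', 'P5']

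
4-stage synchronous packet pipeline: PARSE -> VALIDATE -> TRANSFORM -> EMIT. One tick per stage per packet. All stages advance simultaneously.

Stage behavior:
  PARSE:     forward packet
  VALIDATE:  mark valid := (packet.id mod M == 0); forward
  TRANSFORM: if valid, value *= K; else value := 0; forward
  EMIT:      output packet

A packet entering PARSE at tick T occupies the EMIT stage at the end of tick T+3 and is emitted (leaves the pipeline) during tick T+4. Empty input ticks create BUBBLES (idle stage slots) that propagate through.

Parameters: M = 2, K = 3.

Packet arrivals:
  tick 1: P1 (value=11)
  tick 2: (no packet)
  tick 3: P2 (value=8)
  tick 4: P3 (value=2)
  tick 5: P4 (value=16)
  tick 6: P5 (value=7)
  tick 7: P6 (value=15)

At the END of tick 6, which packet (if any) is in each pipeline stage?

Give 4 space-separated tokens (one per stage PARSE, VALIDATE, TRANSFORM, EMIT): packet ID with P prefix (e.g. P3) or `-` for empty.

Answer: P5 P4 P3 P2

Derivation:
Tick 1: [PARSE:P1(v=11,ok=F), VALIDATE:-, TRANSFORM:-, EMIT:-] out:-; in:P1
Tick 2: [PARSE:-, VALIDATE:P1(v=11,ok=F), TRANSFORM:-, EMIT:-] out:-; in:-
Tick 3: [PARSE:P2(v=8,ok=F), VALIDATE:-, TRANSFORM:P1(v=0,ok=F), EMIT:-] out:-; in:P2
Tick 4: [PARSE:P3(v=2,ok=F), VALIDATE:P2(v=8,ok=T), TRANSFORM:-, EMIT:P1(v=0,ok=F)] out:-; in:P3
Tick 5: [PARSE:P4(v=16,ok=F), VALIDATE:P3(v=2,ok=F), TRANSFORM:P2(v=24,ok=T), EMIT:-] out:P1(v=0); in:P4
Tick 6: [PARSE:P5(v=7,ok=F), VALIDATE:P4(v=16,ok=T), TRANSFORM:P3(v=0,ok=F), EMIT:P2(v=24,ok=T)] out:-; in:P5
At end of tick 6: ['P5', 'P4', 'P3', 'P2']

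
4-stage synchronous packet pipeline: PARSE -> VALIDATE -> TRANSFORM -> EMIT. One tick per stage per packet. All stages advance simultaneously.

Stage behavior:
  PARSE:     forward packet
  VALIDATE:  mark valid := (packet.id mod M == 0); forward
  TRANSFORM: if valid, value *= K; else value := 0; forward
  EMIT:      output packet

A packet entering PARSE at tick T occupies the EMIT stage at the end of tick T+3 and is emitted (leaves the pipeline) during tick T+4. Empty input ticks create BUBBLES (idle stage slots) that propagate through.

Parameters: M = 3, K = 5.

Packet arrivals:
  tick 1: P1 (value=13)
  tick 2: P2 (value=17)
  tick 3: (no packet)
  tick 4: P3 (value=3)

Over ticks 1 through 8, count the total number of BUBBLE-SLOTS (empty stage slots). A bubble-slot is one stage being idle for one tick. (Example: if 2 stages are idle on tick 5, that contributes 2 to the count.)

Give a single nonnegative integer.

Tick 1: [PARSE:P1(v=13,ok=F), VALIDATE:-, TRANSFORM:-, EMIT:-] out:-; bubbles=3
Tick 2: [PARSE:P2(v=17,ok=F), VALIDATE:P1(v=13,ok=F), TRANSFORM:-, EMIT:-] out:-; bubbles=2
Tick 3: [PARSE:-, VALIDATE:P2(v=17,ok=F), TRANSFORM:P1(v=0,ok=F), EMIT:-] out:-; bubbles=2
Tick 4: [PARSE:P3(v=3,ok=F), VALIDATE:-, TRANSFORM:P2(v=0,ok=F), EMIT:P1(v=0,ok=F)] out:-; bubbles=1
Tick 5: [PARSE:-, VALIDATE:P3(v=3,ok=T), TRANSFORM:-, EMIT:P2(v=0,ok=F)] out:P1(v=0); bubbles=2
Tick 6: [PARSE:-, VALIDATE:-, TRANSFORM:P3(v=15,ok=T), EMIT:-] out:P2(v=0); bubbles=3
Tick 7: [PARSE:-, VALIDATE:-, TRANSFORM:-, EMIT:P3(v=15,ok=T)] out:-; bubbles=3
Tick 8: [PARSE:-, VALIDATE:-, TRANSFORM:-, EMIT:-] out:P3(v=15); bubbles=4
Total bubble-slots: 20

Answer: 20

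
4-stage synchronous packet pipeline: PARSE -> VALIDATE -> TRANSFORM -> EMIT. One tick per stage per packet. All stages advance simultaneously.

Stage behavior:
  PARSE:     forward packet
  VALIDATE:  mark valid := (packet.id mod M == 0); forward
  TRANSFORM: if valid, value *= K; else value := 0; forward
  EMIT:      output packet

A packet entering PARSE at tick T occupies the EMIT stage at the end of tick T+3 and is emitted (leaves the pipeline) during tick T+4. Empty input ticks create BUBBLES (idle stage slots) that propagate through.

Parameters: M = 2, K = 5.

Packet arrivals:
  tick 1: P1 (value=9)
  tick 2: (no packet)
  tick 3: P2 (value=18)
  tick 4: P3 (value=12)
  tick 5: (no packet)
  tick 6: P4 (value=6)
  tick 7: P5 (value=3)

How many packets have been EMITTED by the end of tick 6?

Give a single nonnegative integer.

Tick 1: [PARSE:P1(v=9,ok=F), VALIDATE:-, TRANSFORM:-, EMIT:-] out:-; in:P1
Tick 2: [PARSE:-, VALIDATE:P1(v=9,ok=F), TRANSFORM:-, EMIT:-] out:-; in:-
Tick 3: [PARSE:P2(v=18,ok=F), VALIDATE:-, TRANSFORM:P1(v=0,ok=F), EMIT:-] out:-; in:P2
Tick 4: [PARSE:P3(v=12,ok=F), VALIDATE:P2(v=18,ok=T), TRANSFORM:-, EMIT:P1(v=0,ok=F)] out:-; in:P3
Tick 5: [PARSE:-, VALIDATE:P3(v=12,ok=F), TRANSFORM:P2(v=90,ok=T), EMIT:-] out:P1(v=0); in:-
Tick 6: [PARSE:P4(v=6,ok=F), VALIDATE:-, TRANSFORM:P3(v=0,ok=F), EMIT:P2(v=90,ok=T)] out:-; in:P4
Emitted by tick 6: ['P1']

Answer: 1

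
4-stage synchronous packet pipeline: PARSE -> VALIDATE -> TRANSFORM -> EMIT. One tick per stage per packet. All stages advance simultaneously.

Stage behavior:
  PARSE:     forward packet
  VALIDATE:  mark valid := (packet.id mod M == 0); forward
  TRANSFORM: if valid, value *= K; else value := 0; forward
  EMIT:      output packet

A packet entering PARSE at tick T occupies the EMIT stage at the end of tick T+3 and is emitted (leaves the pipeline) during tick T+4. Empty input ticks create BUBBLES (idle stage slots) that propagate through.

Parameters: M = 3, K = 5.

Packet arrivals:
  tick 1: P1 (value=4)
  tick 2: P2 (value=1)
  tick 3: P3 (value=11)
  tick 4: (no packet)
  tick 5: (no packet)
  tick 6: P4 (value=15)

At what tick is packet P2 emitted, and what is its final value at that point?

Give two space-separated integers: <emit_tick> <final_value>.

Tick 1: [PARSE:P1(v=4,ok=F), VALIDATE:-, TRANSFORM:-, EMIT:-] out:-; in:P1
Tick 2: [PARSE:P2(v=1,ok=F), VALIDATE:P1(v=4,ok=F), TRANSFORM:-, EMIT:-] out:-; in:P2
Tick 3: [PARSE:P3(v=11,ok=F), VALIDATE:P2(v=1,ok=F), TRANSFORM:P1(v=0,ok=F), EMIT:-] out:-; in:P3
Tick 4: [PARSE:-, VALIDATE:P3(v=11,ok=T), TRANSFORM:P2(v=0,ok=F), EMIT:P1(v=0,ok=F)] out:-; in:-
Tick 5: [PARSE:-, VALIDATE:-, TRANSFORM:P3(v=55,ok=T), EMIT:P2(v=0,ok=F)] out:P1(v=0); in:-
Tick 6: [PARSE:P4(v=15,ok=F), VALIDATE:-, TRANSFORM:-, EMIT:P3(v=55,ok=T)] out:P2(v=0); in:P4
Tick 7: [PARSE:-, VALIDATE:P4(v=15,ok=F), TRANSFORM:-, EMIT:-] out:P3(v=55); in:-
Tick 8: [PARSE:-, VALIDATE:-, TRANSFORM:P4(v=0,ok=F), EMIT:-] out:-; in:-
Tick 9: [PARSE:-, VALIDATE:-, TRANSFORM:-, EMIT:P4(v=0,ok=F)] out:-; in:-
Tick 10: [PARSE:-, VALIDATE:-, TRANSFORM:-, EMIT:-] out:P4(v=0); in:-
P2: arrives tick 2, valid=False (id=2, id%3=2), emit tick 6, final value 0

Answer: 6 0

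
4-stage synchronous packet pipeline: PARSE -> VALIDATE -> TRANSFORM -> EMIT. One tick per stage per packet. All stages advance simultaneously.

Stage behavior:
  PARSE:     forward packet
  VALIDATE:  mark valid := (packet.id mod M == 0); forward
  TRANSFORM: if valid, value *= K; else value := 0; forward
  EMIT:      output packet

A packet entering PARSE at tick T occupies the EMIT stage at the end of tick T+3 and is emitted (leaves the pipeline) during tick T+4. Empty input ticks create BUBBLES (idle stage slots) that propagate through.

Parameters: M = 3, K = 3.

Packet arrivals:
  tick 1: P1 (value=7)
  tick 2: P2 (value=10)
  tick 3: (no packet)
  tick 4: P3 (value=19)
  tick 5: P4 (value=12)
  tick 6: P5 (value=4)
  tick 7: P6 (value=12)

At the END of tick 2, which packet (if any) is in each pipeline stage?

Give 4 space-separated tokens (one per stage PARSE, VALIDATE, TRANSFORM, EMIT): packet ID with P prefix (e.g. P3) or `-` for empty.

Tick 1: [PARSE:P1(v=7,ok=F), VALIDATE:-, TRANSFORM:-, EMIT:-] out:-; in:P1
Tick 2: [PARSE:P2(v=10,ok=F), VALIDATE:P1(v=7,ok=F), TRANSFORM:-, EMIT:-] out:-; in:P2
At end of tick 2: ['P2', 'P1', '-', '-']

Answer: P2 P1 - -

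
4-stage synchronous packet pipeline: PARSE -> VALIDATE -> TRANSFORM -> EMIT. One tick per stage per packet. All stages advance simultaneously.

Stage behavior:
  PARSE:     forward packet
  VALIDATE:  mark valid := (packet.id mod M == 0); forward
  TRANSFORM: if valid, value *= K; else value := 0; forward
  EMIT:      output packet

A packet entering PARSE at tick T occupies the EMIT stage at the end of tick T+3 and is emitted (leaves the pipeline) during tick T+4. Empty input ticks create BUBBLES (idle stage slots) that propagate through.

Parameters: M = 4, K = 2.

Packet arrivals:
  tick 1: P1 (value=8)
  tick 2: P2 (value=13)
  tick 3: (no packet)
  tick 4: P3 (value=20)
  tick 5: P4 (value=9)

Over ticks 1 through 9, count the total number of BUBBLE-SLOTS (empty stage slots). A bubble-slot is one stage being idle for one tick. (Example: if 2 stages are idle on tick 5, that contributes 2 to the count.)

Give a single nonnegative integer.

Answer: 20

Derivation:
Tick 1: [PARSE:P1(v=8,ok=F), VALIDATE:-, TRANSFORM:-, EMIT:-] out:-; bubbles=3
Tick 2: [PARSE:P2(v=13,ok=F), VALIDATE:P1(v=8,ok=F), TRANSFORM:-, EMIT:-] out:-; bubbles=2
Tick 3: [PARSE:-, VALIDATE:P2(v=13,ok=F), TRANSFORM:P1(v=0,ok=F), EMIT:-] out:-; bubbles=2
Tick 4: [PARSE:P3(v=20,ok=F), VALIDATE:-, TRANSFORM:P2(v=0,ok=F), EMIT:P1(v=0,ok=F)] out:-; bubbles=1
Tick 5: [PARSE:P4(v=9,ok=F), VALIDATE:P3(v=20,ok=F), TRANSFORM:-, EMIT:P2(v=0,ok=F)] out:P1(v=0); bubbles=1
Tick 6: [PARSE:-, VALIDATE:P4(v=9,ok=T), TRANSFORM:P3(v=0,ok=F), EMIT:-] out:P2(v=0); bubbles=2
Tick 7: [PARSE:-, VALIDATE:-, TRANSFORM:P4(v=18,ok=T), EMIT:P3(v=0,ok=F)] out:-; bubbles=2
Tick 8: [PARSE:-, VALIDATE:-, TRANSFORM:-, EMIT:P4(v=18,ok=T)] out:P3(v=0); bubbles=3
Tick 9: [PARSE:-, VALIDATE:-, TRANSFORM:-, EMIT:-] out:P4(v=18); bubbles=4
Total bubble-slots: 20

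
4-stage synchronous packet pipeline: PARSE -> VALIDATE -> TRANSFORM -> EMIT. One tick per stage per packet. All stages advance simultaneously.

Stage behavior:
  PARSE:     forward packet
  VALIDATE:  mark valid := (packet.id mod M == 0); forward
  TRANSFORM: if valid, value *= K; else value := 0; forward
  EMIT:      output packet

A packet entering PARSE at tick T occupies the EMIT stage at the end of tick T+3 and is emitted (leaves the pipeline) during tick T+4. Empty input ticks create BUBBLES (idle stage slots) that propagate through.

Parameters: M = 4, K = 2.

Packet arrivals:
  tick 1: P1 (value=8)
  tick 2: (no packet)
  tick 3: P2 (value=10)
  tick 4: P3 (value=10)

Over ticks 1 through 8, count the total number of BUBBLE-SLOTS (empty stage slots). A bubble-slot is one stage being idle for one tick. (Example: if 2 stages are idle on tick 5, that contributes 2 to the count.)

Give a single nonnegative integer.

Tick 1: [PARSE:P1(v=8,ok=F), VALIDATE:-, TRANSFORM:-, EMIT:-] out:-; bubbles=3
Tick 2: [PARSE:-, VALIDATE:P1(v=8,ok=F), TRANSFORM:-, EMIT:-] out:-; bubbles=3
Tick 3: [PARSE:P2(v=10,ok=F), VALIDATE:-, TRANSFORM:P1(v=0,ok=F), EMIT:-] out:-; bubbles=2
Tick 4: [PARSE:P3(v=10,ok=F), VALIDATE:P2(v=10,ok=F), TRANSFORM:-, EMIT:P1(v=0,ok=F)] out:-; bubbles=1
Tick 5: [PARSE:-, VALIDATE:P3(v=10,ok=F), TRANSFORM:P2(v=0,ok=F), EMIT:-] out:P1(v=0); bubbles=2
Tick 6: [PARSE:-, VALIDATE:-, TRANSFORM:P3(v=0,ok=F), EMIT:P2(v=0,ok=F)] out:-; bubbles=2
Tick 7: [PARSE:-, VALIDATE:-, TRANSFORM:-, EMIT:P3(v=0,ok=F)] out:P2(v=0); bubbles=3
Tick 8: [PARSE:-, VALIDATE:-, TRANSFORM:-, EMIT:-] out:P3(v=0); bubbles=4
Total bubble-slots: 20

Answer: 20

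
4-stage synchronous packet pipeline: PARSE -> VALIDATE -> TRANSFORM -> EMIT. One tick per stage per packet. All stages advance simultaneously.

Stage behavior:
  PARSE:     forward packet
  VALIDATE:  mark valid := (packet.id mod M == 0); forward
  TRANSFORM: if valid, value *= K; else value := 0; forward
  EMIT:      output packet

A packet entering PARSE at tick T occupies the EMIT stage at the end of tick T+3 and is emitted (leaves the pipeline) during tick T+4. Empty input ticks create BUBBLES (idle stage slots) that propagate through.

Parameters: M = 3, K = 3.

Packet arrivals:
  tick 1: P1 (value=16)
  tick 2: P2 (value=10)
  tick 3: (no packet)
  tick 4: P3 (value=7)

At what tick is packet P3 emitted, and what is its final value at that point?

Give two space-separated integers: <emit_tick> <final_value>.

Tick 1: [PARSE:P1(v=16,ok=F), VALIDATE:-, TRANSFORM:-, EMIT:-] out:-; in:P1
Tick 2: [PARSE:P2(v=10,ok=F), VALIDATE:P1(v=16,ok=F), TRANSFORM:-, EMIT:-] out:-; in:P2
Tick 3: [PARSE:-, VALIDATE:P2(v=10,ok=F), TRANSFORM:P1(v=0,ok=F), EMIT:-] out:-; in:-
Tick 4: [PARSE:P3(v=7,ok=F), VALIDATE:-, TRANSFORM:P2(v=0,ok=F), EMIT:P1(v=0,ok=F)] out:-; in:P3
Tick 5: [PARSE:-, VALIDATE:P3(v=7,ok=T), TRANSFORM:-, EMIT:P2(v=0,ok=F)] out:P1(v=0); in:-
Tick 6: [PARSE:-, VALIDATE:-, TRANSFORM:P3(v=21,ok=T), EMIT:-] out:P2(v=0); in:-
Tick 7: [PARSE:-, VALIDATE:-, TRANSFORM:-, EMIT:P3(v=21,ok=T)] out:-; in:-
Tick 8: [PARSE:-, VALIDATE:-, TRANSFORM:-, EMIT:-] out:P3(v=21); in:-
P3: arrives tick 4, valid=True (id=3, id%3=0), emit tick 8, final value 21

Answer: 8 21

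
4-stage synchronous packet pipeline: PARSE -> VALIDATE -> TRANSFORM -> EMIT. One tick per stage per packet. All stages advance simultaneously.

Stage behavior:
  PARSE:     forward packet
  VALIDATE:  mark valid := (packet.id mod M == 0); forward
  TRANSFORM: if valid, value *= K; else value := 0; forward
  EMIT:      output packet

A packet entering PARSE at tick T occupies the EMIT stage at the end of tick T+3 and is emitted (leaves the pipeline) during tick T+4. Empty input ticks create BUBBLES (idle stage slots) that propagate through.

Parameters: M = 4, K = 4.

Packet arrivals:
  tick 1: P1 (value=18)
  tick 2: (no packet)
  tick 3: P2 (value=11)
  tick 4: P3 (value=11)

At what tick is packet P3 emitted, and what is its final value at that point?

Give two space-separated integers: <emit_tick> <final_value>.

Answer: 8 0

Derivation:
Tick 1: [PARSE:P1(v=18,ok=F), VALIDATE:-, TRANSFORM:-, EMIT:-] out:-; in:P1
Tick 2: [PARSE:-, VALIDATE:P1(v=18,ok=F), TRANSFORM:-, EMIT:-] out:-; in:-
Tick 3: [PARSE:P2(v=11,ok=F), VALIDATE:-, TRANSFORM:P1(v=0,ok=F), EMIT:-] out:-; in:P2
Tick 4: [PARSE:P3(v=11,ok=F), VALIDATE:P2(v=11,ok=F), TRANSFORM:-, EMIT:P1(v=0,ok=F)] out:-; in:P3
Tick 5: [PARSE:-, VALIDATE:P3(v=11,ok=F), TRANSFORM:P2(v=0,ok=F), EMIT:-] out:P1(v=0); in:-
Tick 6: [PARSE:-, VALIDATE:-, TRANSFORM:P3(v=0,ok=F), EMIT:P2(v=0,ok=F)] out:-; in:-
Tick 7: [PARSE:-, VALIDATE:-, TRANSFORM:-, EMIT:P3(v=0,ok=F)] out:P2(v=0); in:-
Tick 8: [PARSE:-, VALIDATE:-, TRANSFORM:-, EMIT:-] out:P3(v=0); in:-
P3: arrives tick 4, valid=False (id=3, id%4=3), emit tick 8, final value 0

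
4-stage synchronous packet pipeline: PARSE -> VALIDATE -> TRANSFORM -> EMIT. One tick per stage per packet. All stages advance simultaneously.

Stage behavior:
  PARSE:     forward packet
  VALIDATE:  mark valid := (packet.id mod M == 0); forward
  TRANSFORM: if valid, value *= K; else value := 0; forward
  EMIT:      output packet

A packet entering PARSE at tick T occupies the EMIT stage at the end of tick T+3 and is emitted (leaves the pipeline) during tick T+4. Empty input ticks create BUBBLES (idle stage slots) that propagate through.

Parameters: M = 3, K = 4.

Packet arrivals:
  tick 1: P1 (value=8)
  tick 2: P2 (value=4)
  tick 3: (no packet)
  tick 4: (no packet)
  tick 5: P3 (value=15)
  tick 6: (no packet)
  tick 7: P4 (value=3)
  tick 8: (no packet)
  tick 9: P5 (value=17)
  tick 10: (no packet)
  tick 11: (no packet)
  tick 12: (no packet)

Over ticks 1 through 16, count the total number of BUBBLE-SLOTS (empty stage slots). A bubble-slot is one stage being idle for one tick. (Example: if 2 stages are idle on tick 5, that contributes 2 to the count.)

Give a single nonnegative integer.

Answer: 44

Derivation:
Tick 1: [PARSE:P1(v=8,ok=F), VALIDATE:-, TRANSFORM:-, EMIT:-] out:-; bubbles=3
Tick 2: [PARSE:P2(v=4,ok=F), VALIDATE:P1(v=8,ok=F), TRANSFORM:-, EMIT:-] out:-; bubbles=2
Tick 3: [PARSE:-, VALIDATE:P2(v=4,ok=F), TRANSFORM:P1(v=0,ok=F), EMIT:-] out:-; bubbles=2
Tick 4: [PARSE:-, VALIDATE:-, TRANSFORM:P2(v=0,ok=F), EMIT:P1(v=0,ok=F)] out:-; bubbles=2
Tick 5: [PARSE:P3(v=15,ok=F), VALIDATE:-, TRANSFORM:-, EMIT:P2(v=0,ok=F)] out:P1(v=0); bubbles=2
Tick 6: [PARSE:-, VALIDATE:P3(v=15,ok=T), TRANSFORM:-, EMIT:-] out:P2(v=0); bubbles=3
Tick 7: [PARSE:P4(v=3,ok=F), VALIDATE:-, TRANSFORM:P3(v=60,ok=T), EMIT:-] out:-; bubbles=2
Tick 8: [PARSE:-, VALIDATE:P4(v=3,ok=F), TRANSFORM:-, EMIT:P3(v=60,ok=T)] out:-; bubbles=2
Tick 9: [PARSE:P5(v=17,ok=F), VALIDATE:-, TRANSFORM:P4(v=0,ok=F), EMIT:-] out:P3(v=60); bubbles=2
Tick 10: [PARSE:-, VALIDATE:P5(v=17,ok=F), TRANSFORM:-, EMIT:P4(v=0,ok=F)] out:-; bubbles=2
Tick 11: [PARSE:-, VALIDATE:-, TRANSFORM:P5(v=0,ok=F), EMIT:-] out:P4(v=0); bubbles=3
Tick 12: [PARSE:-, VALIDATE:-, TRANSFORM:-, EMIT:P5(v=0,ok=F)] out:-; bubbles=3
Tick 13: [PARSE:-, VALIDATE:-, TRANSFORM:-, EMIT:-] out:P5(v=0); bubbles=4
Tick 14: [PARSE:-, VALIDATE:-, TRANSFORM:-, EMIT:-] out:-; bubbles=4
Tick 15: [PARSE:-, VALIDATE:-, TRANSFORM:-, EMIT:-] out:-; bubbles=4
Tick 16: [PARSE:-, VALIDATE:-, TRANSFORM:-, EMIT:-] out:-; bubbles=4
Total bubble-slots: 44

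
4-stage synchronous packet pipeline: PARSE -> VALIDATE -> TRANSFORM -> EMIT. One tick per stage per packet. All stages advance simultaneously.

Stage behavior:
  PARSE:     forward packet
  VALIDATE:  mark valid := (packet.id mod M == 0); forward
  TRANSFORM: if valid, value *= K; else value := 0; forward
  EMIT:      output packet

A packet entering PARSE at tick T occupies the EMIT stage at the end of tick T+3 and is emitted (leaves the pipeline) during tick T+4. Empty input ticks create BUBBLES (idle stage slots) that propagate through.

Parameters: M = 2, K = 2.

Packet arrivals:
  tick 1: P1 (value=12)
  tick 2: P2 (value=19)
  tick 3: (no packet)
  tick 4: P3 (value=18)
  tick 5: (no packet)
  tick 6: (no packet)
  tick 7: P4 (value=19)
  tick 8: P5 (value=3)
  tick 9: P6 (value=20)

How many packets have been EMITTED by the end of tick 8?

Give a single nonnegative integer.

Answer: 3

Derivation:
Tick 1: [PARSE:P1(v=12,ok=F), VALIDATE:-, TRANSFORM:-, EMIT:-] out:-; in:P1
Tick 2: [PARSE:P2(v=19,ok=F), VALIDATE:P1(v=12,ok=F), TRANSFORM:-, EMIT:-] out:-; in:P2
Tick 3: [PARSE:-, VALIDATE:P2(v=19,ok=T), TRANSFORM:P1(v=0,ok=F), EMIT:-] out:-; in:-
Tick 4: [PARSE:P3(v=18,ok=F), VALIDATE:-, TRANSFORM:P2(v=38,ok=T), EMIT:P1(v=0,ok=F)] out:-; in:P3
Tick 5: [PARSE:-, VALIDATE:P3(v=18,ok=F), TRANSFORM:-, EMIT:P2(v=38,ok=T)] out:P1(v=0); in:-
Tick 6: [PARSE:-, VALIDATE:-, TRANSFORM:P3(v=0,ok=F), EMIT:-] out:P2(v=38); in:-
Tick 7: [PARSE:P4(v=19,ok=F), VALIDATE:-, TRANSFORM:-, EMIT:P3(v=0,ok=F)] out:-; in:P4
Tick 8: [PARSE:P5(v=3,ok=F), VALIDATE:P4(v=19,ok=T), TRANSFORM:-, EMIT:-] out:P3(v=0); in:P5
Emitted by tick 8: ['P1', 'P2', 'P3']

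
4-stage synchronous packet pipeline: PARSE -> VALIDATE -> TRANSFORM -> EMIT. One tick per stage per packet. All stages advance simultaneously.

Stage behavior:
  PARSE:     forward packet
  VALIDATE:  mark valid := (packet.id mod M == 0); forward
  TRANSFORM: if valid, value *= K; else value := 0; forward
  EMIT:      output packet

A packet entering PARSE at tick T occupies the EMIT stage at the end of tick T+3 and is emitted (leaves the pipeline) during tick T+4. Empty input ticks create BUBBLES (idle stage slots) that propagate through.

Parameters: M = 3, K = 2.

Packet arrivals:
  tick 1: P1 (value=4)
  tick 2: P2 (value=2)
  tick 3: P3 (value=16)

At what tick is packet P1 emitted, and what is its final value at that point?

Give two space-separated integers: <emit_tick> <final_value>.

Answer: 5 0

Derivation:
Tick 1: [PARSE:P1(v=4,ok=F), VALIDATE:-, TRANSFORM:-, EMIT:-] out:-; in:P1
Tick 2: [PARSE:P2(v=2,ok=F), VALIDATE:P1(v=4,ok=F), TRANSFORM:-, EMIT:-] out:-; in:P2
Tick 3: [PARSE:P3(v=16,ok=F), VALIDATE:P2(v=2,ok=F), TRANSFORM:P1(v=0,ok=F), EMIT:-] out:-; in:P3
Tick 4: [PARSE:-, VALIDATE:P3(v=16,ok=T), TRANSFORM:P2(v=0,ok=F), EMIT:P1(v=0,ok=F)] out:-; in:-
Tick 5: [PARSE:-, VALIDATE:-, TRANSFORM:P3(v=32,ok=T), EMIT:P2(v=0,ok=F)] out:P1(v=0); in:-
Tick 6: [PARSE:-, VALIDATE:-, TRANSFORM:-, EMIT:P3(v=32,ok=T)] out:P2(v=0); in:-
Tick 7: [PARSE:-, VALIDATE:-, TRANSFORM:-, EMIT:-] out:P3(v=32); in:-
P1: arrives tick 1, valid=False (id=1, id%3=1), emit tick 5, final value 0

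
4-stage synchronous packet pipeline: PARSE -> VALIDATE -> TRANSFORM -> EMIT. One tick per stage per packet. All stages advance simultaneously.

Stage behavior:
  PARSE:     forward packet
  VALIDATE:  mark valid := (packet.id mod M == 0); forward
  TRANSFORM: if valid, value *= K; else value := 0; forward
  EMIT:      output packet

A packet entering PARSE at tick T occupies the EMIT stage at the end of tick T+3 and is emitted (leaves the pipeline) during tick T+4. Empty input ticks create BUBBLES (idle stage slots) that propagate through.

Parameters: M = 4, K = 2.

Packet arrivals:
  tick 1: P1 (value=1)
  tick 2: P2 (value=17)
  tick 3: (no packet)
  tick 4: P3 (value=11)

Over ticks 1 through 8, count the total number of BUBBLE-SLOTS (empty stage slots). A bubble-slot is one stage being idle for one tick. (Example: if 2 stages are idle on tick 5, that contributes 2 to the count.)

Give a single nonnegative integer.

Answer: 20

Derivation:
Tick 1: [PARSE:P1(v=1,ok=F), VALIDATE:-, TRANSFORM:-, EMIT:-] out:-; bubbles=3
Tick 2: [PARSE:P2(v=17,ok=F), VALIDATE:P1(v=1,ok=F), TRANSFORM:-, EMIT:-] out:-; bubbles=2
Tick 3: [PARSE:-, VALIDATE:P2(v=17,ok=F), TRANSFORM:P1(v=0,ok=F), EMIT:-] out:-; bubbles=2
Tick 4: [PARSE:P3(v=11,ok=F), VALIDATE:-, TRANSFORM:P2(v=0,ok=F), EMIT:P1(v=0,ok=F)] out:-; bubbles=1
Tick 5: [PARSE:-, VALIDATE:P3(v=11,ok=F), TRANSFORM:-, EMIT:P2(v=0,ok=F)] out:P1(v=0); bubbles=2
Tick 6: [PARSE:-, VALIDATE:-, TRANSFORM:P3(v=0,ok=F), EMIT:-] out:P2(v=0); bubbles=3
Tick 7: [PARSE:-, VALIDATE:-, TRANSFORM:-, EMIT:P3(v=0,ok=F)] out:-; bubbles=3
Tick 8: [PARSE:-, VALIDATE:-, TRANSFORM:-, EMIT:-] out:P3(v=0); bubbles=4
Total bubble-slots: 20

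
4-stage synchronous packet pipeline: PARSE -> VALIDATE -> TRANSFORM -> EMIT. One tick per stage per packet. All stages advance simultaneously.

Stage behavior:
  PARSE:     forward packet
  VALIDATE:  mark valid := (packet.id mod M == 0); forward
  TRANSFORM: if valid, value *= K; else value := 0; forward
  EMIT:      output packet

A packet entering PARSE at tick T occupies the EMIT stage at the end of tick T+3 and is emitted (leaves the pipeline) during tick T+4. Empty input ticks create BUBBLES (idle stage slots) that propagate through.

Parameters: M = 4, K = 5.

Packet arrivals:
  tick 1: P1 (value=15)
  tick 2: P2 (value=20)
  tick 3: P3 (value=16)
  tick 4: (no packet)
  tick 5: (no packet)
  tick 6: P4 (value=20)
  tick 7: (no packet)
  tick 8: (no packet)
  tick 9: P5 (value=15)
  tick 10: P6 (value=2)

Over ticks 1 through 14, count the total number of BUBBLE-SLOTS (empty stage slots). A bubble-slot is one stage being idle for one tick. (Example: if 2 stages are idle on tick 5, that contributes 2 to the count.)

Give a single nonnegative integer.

Tick 1: [PARSE:P1(v=15,ok=F), VALIDATE:-, TRANSFORM:-, EMIT:-] out:-; bubbles=3
Tick 2: [PARSE:P2(v=20,ok=F), VALIDATE:P1(v=15,ok=F), TRANSFORM:-, EMIT:-] out:-; bubbles=2
Tick 3: [PARSE:P3(v=16,ok=F), VALIDATE:P2(v=20,ok=F), TRANSFORM:P1(v=0,ok=F), EMIT:-] out:-; bubbles=1
Tick 4: [PARSE:-, VALIDATE:P3(v=16,ok=F), TRANSFORM:P2(v=0,ok=F), EMIT:P1(v=0,ok=F)] out:-; bubbles=1
Tick 5: [PARSE:-, VALIDATE:-, TRANSFORM:P3(v=0,ok=F), EMIT:P2(v=0,ok=F)] out:P1(v=0); bubbles=2
Tick 6: [PARSE:P4(v=20,ok=F), VALIDATE:-, TRANSFORM:-, EMIT:P3(v=0,ok=F)] out:P2(v=0); bubbles=2
Tick 7: [PARSE:-, VALIDATE:P4(v=20,ok=T), TRANSFORM:-, EMIT:-] out:P3(v=0); bubbles=3
Tick 8: [PARSE:-, VALIDATE:-, TRANSFORM:P4(v=100,ok=T), EMIT:-] out:-; bubbles=3
Tick 9: [PARSE:P5(v=15,ok=F), VALIDATE:-, TRANSFORM:-, EMIT:P4(v=100,ok=T)] out:-; bubbles=2
Tick 10: [PARSE:P6(v=2,ok=F), VALIDATE:P5(v=15,ok=F), TRANSFORM:-, EMIT:-] out:P4(v=100); bubbles=2
Tick 11: [PARSE:-, VALIDATE:P6(v=2,ok=F), TRANSFORM:P5(v=0,ok=F), EMIT:-] out:-; bubbles=2
Tick 12: [PARSE:-, VALIDATE:-, TRANSFORM:P6(v=0,ok=F), EMIT:P5(v=0,ok=F)] out:-; bubbles=2
Tick 13: [PARSE:-, VALIDATE:-, TRANSFORM:-, EMIT:P6(v=0,ok=F)] out:P5(v=0); bubbles=3
Tick 14: [PARSE:-, VALIDATE:-, TRANSFORM:-, EMIT:-] out:P6(v=0); bubbles=4
Total bubble-slots: 32

Answer: 32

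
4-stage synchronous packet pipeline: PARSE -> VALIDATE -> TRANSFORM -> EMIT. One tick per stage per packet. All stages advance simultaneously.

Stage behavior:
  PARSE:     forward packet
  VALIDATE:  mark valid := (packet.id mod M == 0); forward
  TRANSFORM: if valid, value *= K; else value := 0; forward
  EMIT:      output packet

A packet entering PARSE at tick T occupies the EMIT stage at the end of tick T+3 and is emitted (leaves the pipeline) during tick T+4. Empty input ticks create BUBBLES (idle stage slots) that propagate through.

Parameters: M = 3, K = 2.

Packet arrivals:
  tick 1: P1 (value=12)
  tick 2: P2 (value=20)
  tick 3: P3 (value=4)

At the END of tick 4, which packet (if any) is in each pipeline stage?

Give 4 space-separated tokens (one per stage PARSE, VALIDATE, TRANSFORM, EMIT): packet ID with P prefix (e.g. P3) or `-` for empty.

Tick 1: [PARSE:P1(v=12,ok=F), VALIDATE:-, TRANSFORM:-, EMIT:-] out:-; in:P1
Tick 2: [PARSE:P2(v=20,ok=F), VALIDATE:P1(v=12,ok=F), TRANSFORM:-, EMIT:-] out:-; in:P2
Tick 3: [PARSE:P3(v=4,ok=F), VALIDATE:P2(v=20,ok=F), TRANSFORM:P1(v=0,ok=F), EMIT:-] out:-; in:P3
Tick 4: [PARSE:-, VALIDATE:P3(v=4,ok=T), TRANSFORM:P2(v=0,ok=F), EMIT:P1(v=0,ok=F)] out:-; in:-
At end of tick 4: ['-', 'P3', 'P2', 'P1']

Answer: - P3 P2 P1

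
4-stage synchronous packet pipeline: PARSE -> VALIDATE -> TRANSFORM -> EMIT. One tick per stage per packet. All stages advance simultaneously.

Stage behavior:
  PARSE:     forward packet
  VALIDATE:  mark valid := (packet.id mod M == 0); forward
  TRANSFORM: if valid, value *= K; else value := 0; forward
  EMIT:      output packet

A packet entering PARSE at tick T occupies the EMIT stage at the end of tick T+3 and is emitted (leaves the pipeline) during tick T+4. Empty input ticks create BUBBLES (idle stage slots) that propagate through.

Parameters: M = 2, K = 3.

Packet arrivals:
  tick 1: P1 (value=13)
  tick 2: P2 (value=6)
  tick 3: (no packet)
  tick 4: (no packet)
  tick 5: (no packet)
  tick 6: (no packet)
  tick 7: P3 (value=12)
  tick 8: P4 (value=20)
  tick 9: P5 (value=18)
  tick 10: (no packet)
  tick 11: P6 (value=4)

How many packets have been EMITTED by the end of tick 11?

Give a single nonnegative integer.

Tick 1: [PARSE:P1(v=13,ok=F), VALIDATE:-, TRANSFORM:-, EMIT:-] out:-; in:P1
Tick 2: [PARSE:P2(v=6,ok=F), VALIDATE:P1(v=13,ok=F), TRANSFORM:-, EMIT:-] out:-; in:P2
Tick 3: [PARSE:-, VALIDATE:P2(v=6,ok=T), TRANSFORM:P1(v=0,ok=F), EMIT:-] out:-; in:-
Tick 4: [PARSE:-, VALIDATE:-, TRANSFORM:P2(v=18,ok=T), EMIT:P1(v=0,ok=F)] out:-; in:-
Tick 5: [PARSE:-, VALIDATE:-, TRANSFORM:-, EMIT:P2(v=18,ok=T)] out:P1(v=0); in:-
Tick 6: [PARSE:-, VALIDATE:-, TRANSFORM:-, EMIT:-] out:P2(v=18); in:-
Tick 7: [PARSE:P3(v=12,ok=F), VALIDATE:-, TRANSFORM:-, EMIT:-] out:-; in:P3
Tick 8: [PARSE:P4(v=20,ok=F), VALIDATE:P3(v=12,ok=F), TRANSFORM:-, EMIT:-] out:-; in:P4
Tick 9: [PARSE:P5(v=18,ok=F), VALIDATE:P4(v=20,ok=T), TRANSFORM:P3(v=0,ok=F), EMIT:-] out:-; in:P5
Tick 10: [PARSE:-, VALIDATE:P5(v=18,ok=F), TRANSFORM:P4(v=60,ok=T), EMIT:P3(v=0,ok=F)] out:-; in:-
Tick 11: [PARSE:P6(v=4,ok=F), VALIDATE:-, TRANSFORM:P5(v=0,ok=F), EMIT:P4(v=60,ok=T)] out:P3(v=0); in:P6
Emitted by tick 11: ['P1', 'P2', 'P3']

Answer: 3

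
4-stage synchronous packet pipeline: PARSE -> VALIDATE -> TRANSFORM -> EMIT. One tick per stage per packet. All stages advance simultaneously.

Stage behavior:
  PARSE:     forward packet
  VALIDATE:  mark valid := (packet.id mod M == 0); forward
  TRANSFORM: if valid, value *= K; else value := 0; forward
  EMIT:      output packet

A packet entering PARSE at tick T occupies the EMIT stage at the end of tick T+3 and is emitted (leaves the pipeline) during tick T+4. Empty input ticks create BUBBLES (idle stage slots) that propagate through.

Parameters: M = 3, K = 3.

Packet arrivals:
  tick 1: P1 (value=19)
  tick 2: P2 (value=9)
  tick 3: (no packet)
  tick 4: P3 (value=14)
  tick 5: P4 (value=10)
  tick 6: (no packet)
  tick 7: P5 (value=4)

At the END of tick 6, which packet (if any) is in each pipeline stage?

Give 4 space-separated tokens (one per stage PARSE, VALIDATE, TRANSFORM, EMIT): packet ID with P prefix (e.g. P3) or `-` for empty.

Tick 1: [PARSE:P1(v=19,ok=F), VALIDATE:-, TRANSFORM:-, EMIT:-] out:-; in:P1
Tick 2: [PARSE:P2(v=9,ok=F), VALIDATE:P1(v=19,ok=F), TRANSFORM:-, EMIT:-] out:-; in:P2
Tick 3: [PARSE:-, VALIDATE:P2(v=9,ok=F), TRANSFORM:P1(v=0,ok=F), EMIT:-] out:-; in:-
Tick 4: [PARSE:P3(v=14,ok=F), VALIDATE:-, TRANSFORM:P2(v=0,ok=F), EMIT:P1(v=0,ok=F)] out:-; in:P3
Tick 5: [PARSE:P4(v=10,ok=F), VALIDATE:P3(v=14,ok=T), TRANSFORM:-, EMIT:P2(v=0,ok=F)] out:P1(v=0); in:P4
Tick 6: [PARSE:-, VALIDATE:P4(v=10,ok=F), TRANSFORM:P3(v=42,ok=T), EMIT:-] out:P2(v=0); in:-
At end of tick 6: ['-', 'P4', 'P3', '-']

Answer: - P4 P3 -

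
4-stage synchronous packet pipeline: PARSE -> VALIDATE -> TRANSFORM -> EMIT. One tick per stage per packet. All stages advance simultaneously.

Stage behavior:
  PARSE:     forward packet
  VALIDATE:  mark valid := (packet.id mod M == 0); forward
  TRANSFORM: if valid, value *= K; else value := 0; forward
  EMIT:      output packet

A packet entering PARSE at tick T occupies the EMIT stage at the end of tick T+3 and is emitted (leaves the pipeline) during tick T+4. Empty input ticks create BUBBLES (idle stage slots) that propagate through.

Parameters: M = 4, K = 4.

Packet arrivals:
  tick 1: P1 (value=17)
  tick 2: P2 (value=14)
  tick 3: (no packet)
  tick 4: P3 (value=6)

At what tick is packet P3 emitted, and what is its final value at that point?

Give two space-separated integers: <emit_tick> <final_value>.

Tick 1: [PARSE:P1(v=17,ok=F), VALIDATE:-, TRANSFORM:-, EMIT:-] out:-; in:P1
Tick 2: [PARSE:P2(v=14,ok=F), VALIDATE:P1(v=17,ok=F), TRANSFORM:-, EMIT:-] out:-; in:P2
Tick 3: [PARSE:-, VALIDATE:P2(v=14,ok=F), TRANSFORM:P1(v=0,ok=F), EMIT:-] out:-; in:-
Tick 4: [PARSE:P3(v=6,ok=F), VALIDATE:-, TRANSFORM:P2(v=0,ok=F), EMIT:P1(v=0,ok=F)] out:-; in:P3
Tick 5: [PARSE:-, VALIDATE:P3(v=6,ok=F), TRANSFORM:-, EMIT:P2(v=0,ok=F)] out:P1(v=0); in:-
Tick 6: [PARSE:-, VALIDATE:-, TRANSFORM:P3(v=0,ok=F), EMIT:-] out:P2(v=0); in:-
Tick 7: [PARSE:-, VALIDATE:-, TRANSFORM:-, EMIT:P3(v=0,ok=F)] out:-; in:-
Tick 8: [PARSE:-, VALIDATE:-, TRANSFORM:-, EMIT:-] out:P3(v=0); in:-
P3: arrives tick 4, valid=False (id=3, id%4=3), emit tick 8, final value 0

Answer: 8 0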